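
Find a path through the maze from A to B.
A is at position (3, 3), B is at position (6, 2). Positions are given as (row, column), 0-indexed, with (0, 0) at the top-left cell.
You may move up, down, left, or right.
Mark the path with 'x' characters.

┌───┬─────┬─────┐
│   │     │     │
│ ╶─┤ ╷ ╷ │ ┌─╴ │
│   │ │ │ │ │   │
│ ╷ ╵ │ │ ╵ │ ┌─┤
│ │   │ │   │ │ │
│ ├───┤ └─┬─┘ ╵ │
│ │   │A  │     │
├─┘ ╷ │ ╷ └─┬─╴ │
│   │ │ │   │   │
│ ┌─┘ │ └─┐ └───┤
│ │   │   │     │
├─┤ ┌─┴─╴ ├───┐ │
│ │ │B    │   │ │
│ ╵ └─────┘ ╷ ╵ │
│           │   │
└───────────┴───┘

Finding the shortest path from (3, 3) to (6, 2):
Path length: 6 steps
Directions: down → down → right → down → left → left

Solution:

┌───┬─────┬─────┐
│   │     │     │
│ ╶─┤ ╷ ╷ │ ┌─╴ │
│   │ │ │ │ │   │
│ ╷ ╵ │ │ ╵ │ ┌─┤
│ │   │ │   │ │ │
│ ├───┤ └─┬─┘ ╵ │
│ │   │A  │     │
├─┘ ╷ │ ╷ └─┬─╴ │
│   │ │x│   │   │
│ ┌─┘ │ └─┐ └───┤
│ │   │x x│     │
├─┤ ┌─┴─╴ ├───┐ │
│ │ │B x x│   │ │
│ ╵ └─────┘ ╷ ╵ │
│           │   │
└───────────┴───┘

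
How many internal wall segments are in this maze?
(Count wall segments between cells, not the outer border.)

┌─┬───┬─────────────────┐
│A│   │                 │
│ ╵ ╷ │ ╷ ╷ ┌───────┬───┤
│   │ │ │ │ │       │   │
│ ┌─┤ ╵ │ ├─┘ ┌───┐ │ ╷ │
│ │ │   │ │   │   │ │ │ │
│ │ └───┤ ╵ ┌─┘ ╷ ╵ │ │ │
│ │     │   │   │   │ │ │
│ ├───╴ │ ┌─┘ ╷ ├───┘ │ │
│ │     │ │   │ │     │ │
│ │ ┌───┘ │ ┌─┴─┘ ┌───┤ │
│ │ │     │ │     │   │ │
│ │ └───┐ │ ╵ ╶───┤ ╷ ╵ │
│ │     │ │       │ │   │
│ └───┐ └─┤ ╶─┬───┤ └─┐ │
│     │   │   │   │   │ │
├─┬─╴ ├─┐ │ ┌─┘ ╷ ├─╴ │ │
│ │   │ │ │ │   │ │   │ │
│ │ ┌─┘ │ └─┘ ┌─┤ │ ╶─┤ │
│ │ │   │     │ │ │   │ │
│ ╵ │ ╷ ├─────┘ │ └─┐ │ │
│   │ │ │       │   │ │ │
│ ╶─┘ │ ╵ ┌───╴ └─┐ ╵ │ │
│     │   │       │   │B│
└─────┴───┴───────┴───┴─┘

Counting internal wall segments:
Total internal walls: 121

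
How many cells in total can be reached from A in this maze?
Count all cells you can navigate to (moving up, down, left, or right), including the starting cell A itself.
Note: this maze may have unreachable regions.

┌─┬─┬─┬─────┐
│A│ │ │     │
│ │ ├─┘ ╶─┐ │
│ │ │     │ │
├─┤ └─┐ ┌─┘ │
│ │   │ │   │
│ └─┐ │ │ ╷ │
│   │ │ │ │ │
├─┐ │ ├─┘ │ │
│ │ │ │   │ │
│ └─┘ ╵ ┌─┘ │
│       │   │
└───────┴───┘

Using BFS/flood-fill to find all reachable cells from A:
Maze size: 6 × 6 = 36 total cells
34 cell(s) are walled off and cannot be reached from A.
Reachable cells: 2

Reachable region (· marks reachable cells):

┌─┬─┬─┬─────┐
│A│ │ │     │
│ │ ├─┘ ╶─┐ │
│·│ │     │ │
├─┤ └─┐ ┌─┘ │
│ │   │ │   │
│ └─┐ │ │ ╷ │
│   │ │ │ │ │
├─┐ │ ├─┘ │ │
│ │ │ │   │ │
│ └─┘ ╵ ┌─┘ │
│       │   │
└───────┴───┘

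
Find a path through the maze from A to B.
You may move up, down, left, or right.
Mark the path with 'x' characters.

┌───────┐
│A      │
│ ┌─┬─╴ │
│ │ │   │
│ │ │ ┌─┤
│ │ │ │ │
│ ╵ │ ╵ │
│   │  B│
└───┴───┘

Finding the shortest path through the maze:
Path length: 8 steps
Directions: right → right → right → down → left → down → down → right

Solution:

┌───────┐
│A x x x│
│ ┌─┬─╴ │
│ │ │x x│
│ │ │ ┌─┤
│ │ │x│ │
│ ╵ │ ╵ │
│   │x B│
└───┴───┘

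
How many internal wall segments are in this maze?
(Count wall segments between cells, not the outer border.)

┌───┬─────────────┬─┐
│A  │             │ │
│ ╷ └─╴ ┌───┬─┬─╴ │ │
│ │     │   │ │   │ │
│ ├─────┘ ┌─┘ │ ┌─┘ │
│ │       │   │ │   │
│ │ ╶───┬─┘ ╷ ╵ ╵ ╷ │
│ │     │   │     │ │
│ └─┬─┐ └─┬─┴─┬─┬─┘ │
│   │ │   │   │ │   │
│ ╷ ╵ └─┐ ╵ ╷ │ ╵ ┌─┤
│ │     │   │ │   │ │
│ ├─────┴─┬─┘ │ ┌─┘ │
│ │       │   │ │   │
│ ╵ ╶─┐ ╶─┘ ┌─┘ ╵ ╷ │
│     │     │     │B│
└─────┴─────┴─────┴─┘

Counting internal wall segments:
Total internal walls: 63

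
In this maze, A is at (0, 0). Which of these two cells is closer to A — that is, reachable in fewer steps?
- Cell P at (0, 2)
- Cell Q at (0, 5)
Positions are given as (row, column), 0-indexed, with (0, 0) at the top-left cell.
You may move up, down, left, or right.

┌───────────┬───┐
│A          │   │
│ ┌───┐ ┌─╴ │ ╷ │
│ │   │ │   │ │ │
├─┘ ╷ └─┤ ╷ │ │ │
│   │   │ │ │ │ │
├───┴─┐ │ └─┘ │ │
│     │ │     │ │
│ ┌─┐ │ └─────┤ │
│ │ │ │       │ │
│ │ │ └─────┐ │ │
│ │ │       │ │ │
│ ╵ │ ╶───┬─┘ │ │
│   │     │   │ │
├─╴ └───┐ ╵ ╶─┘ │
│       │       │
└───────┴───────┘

Shortest path A → P at (0, 2): 2 steps
Shortest path A → Q at (0, 5): 5 steps

P is closer (2 steps vs 5 steps).

Path to P:

┌───────────┬───┐
│A → P      │   │
│ ┌───┐ ┌─╴ │ ╷ │
│ │   │ │   │ │ │
├─┘ ╷ └─┤ ╷ │ │ │
│   │   │ │ │ │ │
├───┴─┐ │ └─┘ │ │
│     │ │     │ │
│ ┌─┐ │ └─────┤ │
│ │ │ │       │ │
│ │ │ └─────┐ │ │
│ │ │       │ │ │
│ ╵ │ ╶───┬─┘ │ │
│   │     │   │ │
├─╴ └───┐ ╵ ╶─┘ │
│       │       │
└───────┴───────┘

Path to Q:

┌───────────┬───┐
│A → → → → Q│   │
│ ┌───┐ ┌─╴ │ ╷ │
│ │   │ │   │ │ │
├─┘ ╷ └─┤ ╷ │ │ │
│   │   │ │ │ │ │
├───┴─┐ │ └─┘ │ │
│     │ │     │ │
│ ┌─┐ │ └─────┤ │
│ │ │ │       │ │
│ │ │ └─────┐ │ │
│ │ │       │ │ │
│ ╵ │ ╶───┬─┘ │ │
│   │     │   │ │
├─╴ └───┐ ╵ ╶─┘ │
│       │       │
└───────┴───────┘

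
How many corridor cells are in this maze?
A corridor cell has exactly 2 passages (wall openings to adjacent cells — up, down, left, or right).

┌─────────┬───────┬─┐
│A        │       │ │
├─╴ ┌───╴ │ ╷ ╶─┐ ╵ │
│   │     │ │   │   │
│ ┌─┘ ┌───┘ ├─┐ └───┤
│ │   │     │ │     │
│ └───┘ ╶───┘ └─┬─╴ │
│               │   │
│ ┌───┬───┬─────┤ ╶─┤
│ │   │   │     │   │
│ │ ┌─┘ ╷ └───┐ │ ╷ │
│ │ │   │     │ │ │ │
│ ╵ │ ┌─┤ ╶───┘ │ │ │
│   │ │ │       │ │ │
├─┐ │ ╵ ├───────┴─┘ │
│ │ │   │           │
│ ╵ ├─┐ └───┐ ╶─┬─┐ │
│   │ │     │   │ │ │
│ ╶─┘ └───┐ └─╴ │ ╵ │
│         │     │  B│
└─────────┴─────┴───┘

Counting cells with exactly 2 passages:
Total corridor cells: 72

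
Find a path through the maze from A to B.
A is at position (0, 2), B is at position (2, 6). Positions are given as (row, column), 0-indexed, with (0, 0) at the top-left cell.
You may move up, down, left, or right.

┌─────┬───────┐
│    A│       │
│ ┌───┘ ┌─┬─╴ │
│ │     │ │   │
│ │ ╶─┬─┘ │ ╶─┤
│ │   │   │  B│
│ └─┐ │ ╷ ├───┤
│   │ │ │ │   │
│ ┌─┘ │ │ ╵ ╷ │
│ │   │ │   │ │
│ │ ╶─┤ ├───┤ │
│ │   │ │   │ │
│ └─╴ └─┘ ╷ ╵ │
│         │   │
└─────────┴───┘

Finding the shortest path from (0, 2) to (2, 6):
Path length: 28 steps
Directions: left → left → down → down → down → down → down → down → right → right → up → left → up → right → up → up → left → up → right → right → up → right → right → right → down → left → down → right

Solution:

┌─────┬───────┐
│↓ ← A│↱ → → ↓│
│ ┌───┘ ┌─┬─╴ │
│↓│↱ → ↑│ │↓ ↲│
│ │ ╶─┬─┘ │ ╶─┤
│↓│↑ ↰│   │↳ B│
│ └─┐ │ ╷ ├───┤
│↓  │↑│ │ │   │
│ ┌─┘ │ │ ╵ ╷ │
│↓│↱ ↑│ │   │ │
│ │ ╶─┤ ├───┤ │
│↓│↑ ↰│ │   │ │
│ └─╴ └─┘ ╷ ╵ │
│↳ → ↑    │   │
└─────────┴───┘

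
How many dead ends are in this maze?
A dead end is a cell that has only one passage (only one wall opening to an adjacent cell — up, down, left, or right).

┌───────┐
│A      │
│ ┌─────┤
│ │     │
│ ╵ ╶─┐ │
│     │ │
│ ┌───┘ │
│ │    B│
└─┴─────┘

Checking each cell for number of passages:

Dead ends found at positions:
  (0, 3)
  (2, 2)
  (3, 0)
  (3, 1)
Total dead ends: 4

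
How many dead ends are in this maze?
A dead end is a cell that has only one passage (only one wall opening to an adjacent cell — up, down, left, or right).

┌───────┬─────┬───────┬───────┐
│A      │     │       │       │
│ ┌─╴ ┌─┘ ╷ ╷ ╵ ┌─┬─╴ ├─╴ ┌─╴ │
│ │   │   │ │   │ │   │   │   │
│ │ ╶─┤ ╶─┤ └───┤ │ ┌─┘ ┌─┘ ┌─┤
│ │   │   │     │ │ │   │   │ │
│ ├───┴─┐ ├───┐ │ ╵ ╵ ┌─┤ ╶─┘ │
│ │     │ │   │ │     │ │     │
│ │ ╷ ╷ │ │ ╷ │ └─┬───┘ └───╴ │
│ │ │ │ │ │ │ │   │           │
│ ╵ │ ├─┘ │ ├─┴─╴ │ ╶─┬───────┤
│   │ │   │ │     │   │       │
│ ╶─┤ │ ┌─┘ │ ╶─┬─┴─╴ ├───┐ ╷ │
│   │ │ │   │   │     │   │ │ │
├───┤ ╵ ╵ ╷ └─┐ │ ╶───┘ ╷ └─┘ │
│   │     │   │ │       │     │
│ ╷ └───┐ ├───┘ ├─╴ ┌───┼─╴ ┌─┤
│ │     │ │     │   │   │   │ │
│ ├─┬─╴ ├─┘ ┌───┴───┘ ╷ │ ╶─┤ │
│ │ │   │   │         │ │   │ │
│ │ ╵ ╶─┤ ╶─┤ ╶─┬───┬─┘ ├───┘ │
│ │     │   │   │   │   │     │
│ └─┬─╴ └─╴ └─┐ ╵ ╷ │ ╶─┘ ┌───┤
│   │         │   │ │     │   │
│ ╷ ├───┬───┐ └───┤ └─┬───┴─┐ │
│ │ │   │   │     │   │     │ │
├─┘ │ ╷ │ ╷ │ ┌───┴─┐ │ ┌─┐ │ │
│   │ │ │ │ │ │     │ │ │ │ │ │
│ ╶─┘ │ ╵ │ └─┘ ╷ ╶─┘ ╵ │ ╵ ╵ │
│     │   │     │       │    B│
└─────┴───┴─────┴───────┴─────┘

Checking each cell for number of passages:

Dead ends found at positions:
  (0, 3)
  (0, 11)
  (1, 8)
  (2, 2)
  (2, 14)
  (3, 11)
  (4, 3)
  (4, 6)
  (5, 11)
  (6, 1)
  (6, 13)
  (7, 6)
  (8, 4)
  (8, 8)
  (8, 14)
  (9, 1)
  (9, 13)
  (11, 2)
  (11, 13)
  (12, 0)
  (12, 8)
  (13, 6)
  (13, 9)
  (13, 12)
Total dead ends: 24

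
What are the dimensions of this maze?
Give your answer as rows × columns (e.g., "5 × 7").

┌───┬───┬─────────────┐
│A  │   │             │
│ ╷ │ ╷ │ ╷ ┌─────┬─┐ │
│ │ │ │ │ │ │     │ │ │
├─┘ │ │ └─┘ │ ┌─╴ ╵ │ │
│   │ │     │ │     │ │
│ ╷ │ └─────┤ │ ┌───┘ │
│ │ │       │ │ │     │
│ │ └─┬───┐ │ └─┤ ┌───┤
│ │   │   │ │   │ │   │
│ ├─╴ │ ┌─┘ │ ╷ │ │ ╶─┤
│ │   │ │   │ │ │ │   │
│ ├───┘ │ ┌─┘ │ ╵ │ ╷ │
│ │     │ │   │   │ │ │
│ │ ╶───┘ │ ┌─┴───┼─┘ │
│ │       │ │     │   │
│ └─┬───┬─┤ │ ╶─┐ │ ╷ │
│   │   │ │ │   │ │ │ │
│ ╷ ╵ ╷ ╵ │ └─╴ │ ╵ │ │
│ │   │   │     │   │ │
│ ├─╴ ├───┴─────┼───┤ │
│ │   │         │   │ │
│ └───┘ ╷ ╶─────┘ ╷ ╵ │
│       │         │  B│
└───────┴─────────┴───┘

Counting the maze dimensions:
Rows (vertical): 12
Columns (horizontal): 11
Dimensions: 12 × 11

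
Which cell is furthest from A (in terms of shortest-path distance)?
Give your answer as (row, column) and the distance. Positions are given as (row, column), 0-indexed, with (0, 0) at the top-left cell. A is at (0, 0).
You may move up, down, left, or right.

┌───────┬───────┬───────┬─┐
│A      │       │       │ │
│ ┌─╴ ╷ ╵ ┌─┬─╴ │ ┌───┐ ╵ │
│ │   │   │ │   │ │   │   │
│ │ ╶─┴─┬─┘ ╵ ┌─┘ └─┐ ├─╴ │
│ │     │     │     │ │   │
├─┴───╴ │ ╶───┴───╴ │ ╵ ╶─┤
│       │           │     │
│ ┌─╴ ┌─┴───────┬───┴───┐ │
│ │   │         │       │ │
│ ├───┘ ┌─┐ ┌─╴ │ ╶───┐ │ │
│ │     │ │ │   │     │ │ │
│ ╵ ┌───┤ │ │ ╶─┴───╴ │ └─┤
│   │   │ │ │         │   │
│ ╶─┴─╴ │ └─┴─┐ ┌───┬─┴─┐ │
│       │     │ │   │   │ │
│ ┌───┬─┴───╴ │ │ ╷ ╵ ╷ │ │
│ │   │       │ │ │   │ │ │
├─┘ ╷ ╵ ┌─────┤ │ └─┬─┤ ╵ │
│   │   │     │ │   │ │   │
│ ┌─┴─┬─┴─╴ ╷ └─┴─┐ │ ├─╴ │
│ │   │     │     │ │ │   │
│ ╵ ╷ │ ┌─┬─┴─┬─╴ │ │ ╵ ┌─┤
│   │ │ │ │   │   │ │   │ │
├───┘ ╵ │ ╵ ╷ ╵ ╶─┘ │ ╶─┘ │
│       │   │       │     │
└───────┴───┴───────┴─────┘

Computing BFS distances from A to all cells:
Furthest cell: (5, 4)
Distance: 93 steps

Path from A to the furthest cell:

┌───────┬───────┬───────┬─┐
│A → ↓  │       │       │ │
│ ┌─╴ ╷ ╵ ┌─┬─╴ │ ┌───┐ ╵ │
│ │↓ ↲│   │ │   │ │   │   │
│ │ ╶─┴─┬─┘ ╵ ┌─┘ └─┐ ├─╴ │
│ │↳ → ↓│     │     │ │   │
├─┴───╴ │ ╶───┴───╴ │ ╵ ╶─┤
│↓ ← ← ↲│           │     │
│ ┌─╴ ┌─┴───────┬───┴───┐ │
│↓│   │↱ → → → ↓│↱ → → ↓│ │
│ ├───┘ ┌─┐ ┌─╴ │ ╶───┐ │ │
│↓│↱ → ↑│B│ │↓ ↲│↑ ← ↰│↓│ │
│ ╵ ┌───┤ │ │ ╶─┴───╴ │ └─┤
│↳ ↑│   │↑│ │↳ → → → ↑│↳ ↓│
│ ╶─┴─╴ │ └─┴─┐ ┌───┬─┴─┐ │
│       │↑ ← ↰│ │↓ ↰│↓ ↰│↓│
│ ┌───┬─┴───╴ │ │ ╷ ╵ ╷ │ │
│ │↱ ↓│↱ → → ↑│ │↓│↑ ↲│↑│↓│
├─┘ ╷ ╵ ┌─────┤ │ └─┬─┤ ╵ │
│↱ ↑│↳ ↑│  ↓ ↰│ │↳ ↓│ │↑ ↲│
│ ┌─┴─┬─┴─╴ ╷ └─┴─┐ │ ├─╴ │
│↑│↓ ↰│↓ ← ↲│↑ ← ↰│↓│ │   │
│ ╵ ╷ │ ┌─┬─┴─┬─╴ │ │ ╵ ┌─┤
│↑ ↲│↑│↓│ │   │↱ ↑│↓│   │ │
├───┘ ╵ │ ╵ ╷ ╵ ╶─┘ │ ╶─┘ │
│    ↑ ↲│   │  ↑ ← ↲│     │
└───────┴───┴───────┴─────┘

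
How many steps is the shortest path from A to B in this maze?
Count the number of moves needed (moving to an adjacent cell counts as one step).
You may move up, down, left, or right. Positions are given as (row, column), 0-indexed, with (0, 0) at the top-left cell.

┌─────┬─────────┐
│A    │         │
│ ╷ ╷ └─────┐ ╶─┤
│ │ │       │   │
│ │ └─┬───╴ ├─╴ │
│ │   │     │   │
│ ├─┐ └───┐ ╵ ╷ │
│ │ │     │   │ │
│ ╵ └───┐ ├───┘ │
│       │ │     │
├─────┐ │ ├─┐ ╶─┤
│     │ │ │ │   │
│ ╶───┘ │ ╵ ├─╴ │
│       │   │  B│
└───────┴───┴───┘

Using BFS to find shortest path:
Start: (0, 0), End: (6, 7)
Path found:
(0,0) → (0,1) → (0,2) → (1,2) → (1,3) → (1,4) → (1,5) → (2,5) → (3,5) → (3,6) → (2,6) → (2,7) → (3,7) → (4,7) → (4,6) → (5,6) → (5,7) → (6,7)
Number of steps: 17

Solution:

┌─────┬─────────┐
│A → ↓│         │
│ ╷ ╷ └─────┐ ╶─┤
│ │ │↳ → → ↓│   │
│ │ └─┬───╴ ├─╴ │
│ │   │    ↓│↱ ↓│
│ ├─┐ └───┐ ╵ ╷ │
│ │ │     │↳ ↑│↓│
│ ╵ └───┐ ├───┘ │
│       │ │  ↓ ↲│
├─────┐ │ ├─┐ ╶─┤
│     │ │ │ │↳ ↓│
│ ╶───┘ │ ╵ ├─╴ │
│       │   │  B│
└───────┴───┴───┘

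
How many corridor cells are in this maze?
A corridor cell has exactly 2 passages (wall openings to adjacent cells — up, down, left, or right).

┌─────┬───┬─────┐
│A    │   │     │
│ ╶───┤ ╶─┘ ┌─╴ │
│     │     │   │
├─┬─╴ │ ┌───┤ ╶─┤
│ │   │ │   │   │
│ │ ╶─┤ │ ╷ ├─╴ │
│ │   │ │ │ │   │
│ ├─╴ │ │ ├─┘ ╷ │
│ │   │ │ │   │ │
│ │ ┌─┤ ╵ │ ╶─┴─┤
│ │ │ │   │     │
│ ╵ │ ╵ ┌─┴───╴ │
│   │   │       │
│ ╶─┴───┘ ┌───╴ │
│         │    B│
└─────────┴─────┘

Counting cells with exactly 2 passages:
Total corridor cells: 52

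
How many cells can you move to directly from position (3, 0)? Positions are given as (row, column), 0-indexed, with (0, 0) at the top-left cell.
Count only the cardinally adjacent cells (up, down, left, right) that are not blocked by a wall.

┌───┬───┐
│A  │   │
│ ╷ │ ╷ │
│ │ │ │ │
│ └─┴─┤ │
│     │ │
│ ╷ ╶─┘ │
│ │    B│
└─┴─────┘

Checking passable neighbors of (3, 0):
Neighbors: (2, 0)
Count: 1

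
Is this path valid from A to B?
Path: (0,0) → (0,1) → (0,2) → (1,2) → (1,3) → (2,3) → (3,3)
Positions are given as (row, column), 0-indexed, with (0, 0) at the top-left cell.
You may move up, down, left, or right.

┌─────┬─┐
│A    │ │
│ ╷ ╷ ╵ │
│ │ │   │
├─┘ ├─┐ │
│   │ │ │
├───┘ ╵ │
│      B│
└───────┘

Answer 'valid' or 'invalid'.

Checking path validity:
Result: All consecutive moves are passable.

valid

Correct solution:

┌─────┬─┐
│A → ↓│ │
│ ╷ ╷ ╵ │
│ │ │↳ ↓│
├─┘ ├─┐ │
│   │ │↓│
├───┘ ╵ │
│      B│
└───────┘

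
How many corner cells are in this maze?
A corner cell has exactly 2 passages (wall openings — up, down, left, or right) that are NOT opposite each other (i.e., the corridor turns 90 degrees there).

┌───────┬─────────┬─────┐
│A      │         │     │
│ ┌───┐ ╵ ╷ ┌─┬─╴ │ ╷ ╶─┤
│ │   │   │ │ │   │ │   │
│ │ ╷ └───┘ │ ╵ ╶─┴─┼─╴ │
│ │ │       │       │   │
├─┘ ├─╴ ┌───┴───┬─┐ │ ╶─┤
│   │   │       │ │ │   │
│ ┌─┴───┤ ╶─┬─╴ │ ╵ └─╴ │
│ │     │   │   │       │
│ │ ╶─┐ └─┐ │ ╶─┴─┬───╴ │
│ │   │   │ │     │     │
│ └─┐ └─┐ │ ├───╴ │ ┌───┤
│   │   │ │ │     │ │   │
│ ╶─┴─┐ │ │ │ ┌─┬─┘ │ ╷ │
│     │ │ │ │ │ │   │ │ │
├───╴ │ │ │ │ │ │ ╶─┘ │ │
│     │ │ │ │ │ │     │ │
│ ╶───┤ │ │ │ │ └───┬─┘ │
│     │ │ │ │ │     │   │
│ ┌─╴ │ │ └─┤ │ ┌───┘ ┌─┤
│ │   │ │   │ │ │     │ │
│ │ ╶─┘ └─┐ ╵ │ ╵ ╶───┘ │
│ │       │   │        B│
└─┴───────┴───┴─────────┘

Counting corner cells (2 non-opposite passages):
Total corners: 69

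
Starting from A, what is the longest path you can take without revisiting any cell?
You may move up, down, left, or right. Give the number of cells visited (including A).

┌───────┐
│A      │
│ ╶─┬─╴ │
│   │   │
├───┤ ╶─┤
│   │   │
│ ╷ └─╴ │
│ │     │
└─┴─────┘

Finding longest simple path using DFS:
Start: (0, 0)
Longest path visits 14 cells
Path: A → right → right → right → down → left → down → right → down → left → left → up → left → down

Solution:

┌───────┐
│A → → ↓│
│ ╶─┬─╴ │
│   │↓ ↲│
├───┤ ╶─┤
│↓ ↰│↳ ↓│
│ ╷ └─╴ │
│B│↑ ← ↲│
└─┴─────┘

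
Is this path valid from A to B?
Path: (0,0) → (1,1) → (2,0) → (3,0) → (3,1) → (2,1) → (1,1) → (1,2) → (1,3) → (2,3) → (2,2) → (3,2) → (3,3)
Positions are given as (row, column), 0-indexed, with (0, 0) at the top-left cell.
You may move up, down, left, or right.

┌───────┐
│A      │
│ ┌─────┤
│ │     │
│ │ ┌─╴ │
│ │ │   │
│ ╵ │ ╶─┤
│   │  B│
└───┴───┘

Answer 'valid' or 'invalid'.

Checking path validity:
Result: Invalid move at step 1: cannot move from (0, 0) to (1, 1).

invalid

Correct solution:

┌───────┐
│A      │
│ ┌─────┤
│↓│↱ → ↓│
│ │ ┌─╴ │
│↓│↑│↓ ↲│
│ ╵ │ ╶─┤
│↳ ↑│↳ B│
└───┴───┘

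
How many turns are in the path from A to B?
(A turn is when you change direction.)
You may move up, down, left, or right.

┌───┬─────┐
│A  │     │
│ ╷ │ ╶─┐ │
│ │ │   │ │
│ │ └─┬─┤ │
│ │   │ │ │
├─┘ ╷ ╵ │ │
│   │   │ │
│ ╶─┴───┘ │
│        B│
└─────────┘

Directions: right, down, down, down, left, down, right, right, right, right
Number of turns: 4

Solution:

┌───┬─────┐
│A ↓│     │
│ ╷ │ ╶─┐ │
│ │↓│   │ │
│ │ └─┬─┤ │
│ │↓  │ │ │
├─┘ ╷ ╵ │ │
│↓ ↲│   │ │
│ ╶─┴───┘ │
│↳ → → → B│
└─────────┘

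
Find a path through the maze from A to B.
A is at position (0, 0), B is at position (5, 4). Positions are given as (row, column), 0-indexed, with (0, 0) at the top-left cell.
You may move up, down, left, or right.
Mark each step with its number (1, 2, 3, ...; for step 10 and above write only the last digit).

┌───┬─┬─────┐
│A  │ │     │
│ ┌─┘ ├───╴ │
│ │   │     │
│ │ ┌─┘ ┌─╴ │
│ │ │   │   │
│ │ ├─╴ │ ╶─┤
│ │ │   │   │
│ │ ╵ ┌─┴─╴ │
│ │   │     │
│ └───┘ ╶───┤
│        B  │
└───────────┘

Finding the shortest path from (0, 0) to (5, 4):
Path length: 9 steps
Directions: down → down → down → down → down → right → right → right → right

Solution:

┌───┬─┬─────┐
│A  │ │     │
│ ┌─┘ ├───╴ │
│1│   │     │
│ │ ┌─┘ ┌─╴ │
│2│ │   │   │
│ │ ├─╴ │ ╶─┤
│3│ │   │   │
│ │ ╵ ┌─┴─╴ │
│4│   │     │
│ └───┘ ╶───┤
│5 6 7 8 B  │
└───────────┘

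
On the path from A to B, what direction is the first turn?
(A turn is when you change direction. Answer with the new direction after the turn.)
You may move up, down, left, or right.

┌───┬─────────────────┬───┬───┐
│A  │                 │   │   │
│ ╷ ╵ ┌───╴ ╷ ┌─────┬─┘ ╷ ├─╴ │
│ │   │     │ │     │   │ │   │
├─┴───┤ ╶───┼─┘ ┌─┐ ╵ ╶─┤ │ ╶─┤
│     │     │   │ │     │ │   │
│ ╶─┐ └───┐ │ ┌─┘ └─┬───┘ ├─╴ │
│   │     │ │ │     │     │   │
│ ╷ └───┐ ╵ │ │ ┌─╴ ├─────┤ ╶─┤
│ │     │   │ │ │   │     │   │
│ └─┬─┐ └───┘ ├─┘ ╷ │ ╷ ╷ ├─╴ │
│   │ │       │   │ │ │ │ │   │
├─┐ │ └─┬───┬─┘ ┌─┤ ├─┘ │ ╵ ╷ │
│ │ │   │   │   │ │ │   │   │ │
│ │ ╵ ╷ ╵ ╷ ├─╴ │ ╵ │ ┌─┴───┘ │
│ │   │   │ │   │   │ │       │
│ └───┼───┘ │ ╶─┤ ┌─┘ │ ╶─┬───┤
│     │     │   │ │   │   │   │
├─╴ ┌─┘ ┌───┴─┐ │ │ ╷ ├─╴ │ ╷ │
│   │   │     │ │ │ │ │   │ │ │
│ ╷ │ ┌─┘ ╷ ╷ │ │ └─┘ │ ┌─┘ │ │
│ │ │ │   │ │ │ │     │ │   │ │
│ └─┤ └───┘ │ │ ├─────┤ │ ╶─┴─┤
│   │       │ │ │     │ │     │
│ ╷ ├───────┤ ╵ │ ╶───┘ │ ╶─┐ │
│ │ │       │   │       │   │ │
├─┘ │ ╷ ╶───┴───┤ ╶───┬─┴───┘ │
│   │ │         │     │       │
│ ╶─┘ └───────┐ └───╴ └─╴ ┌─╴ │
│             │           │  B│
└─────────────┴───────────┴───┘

Directions: right, down, right, up, right, right, right, down, left, left, down, right, right, down, down, left, up, left, left, up, left, left, down, down, down, right, down, down, right, up, right, down, right, up, right, down, down, left, left, down, left, down, down, right, right, right, up, up, right, down, down, down, right, up, up, up, up, left, up, right, up, up, right, up, right, down, down, down, left, down, down, down, right, right, up, up, up, up, right, up, up, right, down, down, right, up, right, down, down, left, left, left, down, right, down, left, down, down, down, left, left, left, down, right, right, down, right, right, up, right, right, down
First turn direction: down

Solution:

┌───┬─────────────────┬───┬───┐
│A ↓│↱ → → ↓          │   │   │
│ ╷ ╵ ┌───╴ ╷ ┌─────┬─┘ ╷ ├─╴ │
│ │↳ ↑│↓ ← ↲│ │     │   │ │   │
├─┴───┤ ╶───┼─┘ ┌─┐ ╵ ╶─┤ │ ╶─┤
│↓ ← ↰│↳ → ↓│   │ │     │ │   │
│ ╶─┐ └───┐ │ ┌─┘ └─┬───┘ ├─╴ │
│↓  │↑ ← ↰│↓│ │     │     │   │
│ ╷ └───┐ ╵ │ │ ┌─╴ ├─────┤ ╶─┤
│↓│     │↑ ↲│ │ │↱ ↓│  ↱ ↓│   │
│ └─┬─┐ └───┘ ├─┘ ╷ │ ╷ ╷ ├─╴ │
│↳ ↓│ │       │↱ ↑│↓│ │↑│↓│↱ ↓│
├─┐ │ └─┬───┬─┘ ┌─┤ ├─┘ │ ╵ ╷ │
│ │↓│↱ ↓│↱ ↓│  ↑│ │↓│↱ ↑│↳ ↑│↓│
│ │ ╵ ╷ ╵ ╷ ├─╴ │ ╵ │ ┌─┴───┘ │
│ │↳ ↑│↳ ↑│↓│↱ ↑│↓ ↲│↑│↓ ← ← ↲│
│ └───┼───┘ │ ╶─┤ ┌─┘ │ ╶─┬───┤
│     │↓ ← ↲│↑ ↰│↓│  ↑│↳ ↓│   │
├─╴ ┌─┘ ┌───┴─┐ │ │ ╷ ├─╴ │ ╷ │
│   │↓ ↲│  ↱ ↓│↑│↓│ │↑│↓ ↲│ │ │
│ ╷ │ ┌─┘ ╷ ╷ │ │ └─┘ │ ┌─┘ │ │
│ │ │↓│   │↑│↓│↑│↳ → ↑│↓│   │ │
│ └─┤ └───┘ │ │ ├─────┤ │ ╶─┴─┤
│   │↳ → → ↑│↓│↑│     │↓│     │
│ ╷ ├───────┤ ╵ │ ╶───┘ │ ╶─┐ │
│ │ │       │↳ ↑│↓ ← ← ↲│   │ │
├─┘ │ ╷ ╶───┴───┤ ╶───┬─┴───┘ │
│   │ │         │↳ → ↓│  ↱ → ↓│
│ ╶─┘ └───────┐ └───╴ └─╴ ┌─╴ │
│             │      ↳ → ↑│  B│
└─────────────┴───────────┴───┘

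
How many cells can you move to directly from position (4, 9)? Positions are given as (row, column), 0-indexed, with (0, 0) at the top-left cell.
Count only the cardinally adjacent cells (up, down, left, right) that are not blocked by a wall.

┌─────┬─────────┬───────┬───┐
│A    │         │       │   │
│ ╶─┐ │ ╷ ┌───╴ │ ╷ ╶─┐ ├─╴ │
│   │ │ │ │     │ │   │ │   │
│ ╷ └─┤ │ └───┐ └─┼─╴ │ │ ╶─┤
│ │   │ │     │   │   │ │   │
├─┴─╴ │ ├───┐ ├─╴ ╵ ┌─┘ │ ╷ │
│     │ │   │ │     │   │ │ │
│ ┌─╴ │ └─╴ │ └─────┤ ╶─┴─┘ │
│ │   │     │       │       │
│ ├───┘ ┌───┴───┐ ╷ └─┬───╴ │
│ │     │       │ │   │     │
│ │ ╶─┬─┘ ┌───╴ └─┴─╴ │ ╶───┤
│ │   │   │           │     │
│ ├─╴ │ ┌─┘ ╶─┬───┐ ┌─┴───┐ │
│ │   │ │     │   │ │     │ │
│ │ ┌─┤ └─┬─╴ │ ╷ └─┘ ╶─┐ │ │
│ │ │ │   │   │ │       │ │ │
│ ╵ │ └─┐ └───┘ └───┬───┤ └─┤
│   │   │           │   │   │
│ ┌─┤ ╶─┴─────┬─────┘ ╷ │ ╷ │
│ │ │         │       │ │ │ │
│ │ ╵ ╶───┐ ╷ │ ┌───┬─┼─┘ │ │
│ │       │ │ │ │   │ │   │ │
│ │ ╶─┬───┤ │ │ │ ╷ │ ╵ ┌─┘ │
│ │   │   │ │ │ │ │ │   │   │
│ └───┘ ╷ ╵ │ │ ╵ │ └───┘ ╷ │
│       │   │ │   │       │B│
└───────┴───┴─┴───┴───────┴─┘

Checking passable neighbors of (4, 9):
Neighbors: (5, 9), (4, 8)
Count: 2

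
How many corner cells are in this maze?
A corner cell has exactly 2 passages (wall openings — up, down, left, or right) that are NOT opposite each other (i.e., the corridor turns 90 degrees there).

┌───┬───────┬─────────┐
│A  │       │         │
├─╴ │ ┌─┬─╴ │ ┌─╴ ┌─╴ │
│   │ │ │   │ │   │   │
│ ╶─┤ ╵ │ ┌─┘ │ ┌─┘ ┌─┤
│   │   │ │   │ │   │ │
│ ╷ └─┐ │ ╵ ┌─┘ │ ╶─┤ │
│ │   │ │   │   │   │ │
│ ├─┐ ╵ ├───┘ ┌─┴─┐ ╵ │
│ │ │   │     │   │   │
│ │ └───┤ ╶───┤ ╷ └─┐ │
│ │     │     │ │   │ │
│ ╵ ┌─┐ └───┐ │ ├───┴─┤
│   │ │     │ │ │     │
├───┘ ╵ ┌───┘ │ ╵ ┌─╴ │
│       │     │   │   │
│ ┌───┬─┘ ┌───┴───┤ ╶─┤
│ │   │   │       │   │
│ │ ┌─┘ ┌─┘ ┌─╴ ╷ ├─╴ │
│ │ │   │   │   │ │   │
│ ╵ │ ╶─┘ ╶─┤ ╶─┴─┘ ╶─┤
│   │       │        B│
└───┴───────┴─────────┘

Counting corner cells (2 non-opposite passages):
Total corners: 69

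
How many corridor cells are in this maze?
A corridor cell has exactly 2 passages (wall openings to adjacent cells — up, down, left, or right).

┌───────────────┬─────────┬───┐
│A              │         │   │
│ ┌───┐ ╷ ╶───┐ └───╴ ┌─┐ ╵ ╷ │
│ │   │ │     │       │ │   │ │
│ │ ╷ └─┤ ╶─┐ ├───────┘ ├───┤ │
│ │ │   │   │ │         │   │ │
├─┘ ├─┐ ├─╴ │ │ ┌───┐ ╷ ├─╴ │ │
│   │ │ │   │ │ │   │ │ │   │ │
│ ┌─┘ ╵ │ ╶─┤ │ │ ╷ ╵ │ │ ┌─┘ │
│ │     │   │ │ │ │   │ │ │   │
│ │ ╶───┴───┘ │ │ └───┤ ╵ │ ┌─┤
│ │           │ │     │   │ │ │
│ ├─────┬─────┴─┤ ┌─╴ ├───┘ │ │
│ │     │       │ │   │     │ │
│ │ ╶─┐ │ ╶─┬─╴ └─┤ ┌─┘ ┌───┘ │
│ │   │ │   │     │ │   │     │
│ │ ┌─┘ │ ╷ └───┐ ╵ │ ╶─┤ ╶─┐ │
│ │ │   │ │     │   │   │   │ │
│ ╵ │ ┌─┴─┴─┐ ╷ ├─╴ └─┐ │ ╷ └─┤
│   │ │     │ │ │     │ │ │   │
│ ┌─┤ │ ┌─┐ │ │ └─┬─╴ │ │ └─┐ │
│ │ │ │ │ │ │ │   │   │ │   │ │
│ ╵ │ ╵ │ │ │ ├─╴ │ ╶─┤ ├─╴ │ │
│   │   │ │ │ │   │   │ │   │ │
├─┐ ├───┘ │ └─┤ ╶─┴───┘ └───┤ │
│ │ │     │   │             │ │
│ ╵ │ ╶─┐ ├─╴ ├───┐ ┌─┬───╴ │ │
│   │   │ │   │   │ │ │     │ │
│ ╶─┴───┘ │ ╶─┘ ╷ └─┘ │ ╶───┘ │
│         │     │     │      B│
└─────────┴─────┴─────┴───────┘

Counting cells with exactly 2 passages:
Total corridor cells: 179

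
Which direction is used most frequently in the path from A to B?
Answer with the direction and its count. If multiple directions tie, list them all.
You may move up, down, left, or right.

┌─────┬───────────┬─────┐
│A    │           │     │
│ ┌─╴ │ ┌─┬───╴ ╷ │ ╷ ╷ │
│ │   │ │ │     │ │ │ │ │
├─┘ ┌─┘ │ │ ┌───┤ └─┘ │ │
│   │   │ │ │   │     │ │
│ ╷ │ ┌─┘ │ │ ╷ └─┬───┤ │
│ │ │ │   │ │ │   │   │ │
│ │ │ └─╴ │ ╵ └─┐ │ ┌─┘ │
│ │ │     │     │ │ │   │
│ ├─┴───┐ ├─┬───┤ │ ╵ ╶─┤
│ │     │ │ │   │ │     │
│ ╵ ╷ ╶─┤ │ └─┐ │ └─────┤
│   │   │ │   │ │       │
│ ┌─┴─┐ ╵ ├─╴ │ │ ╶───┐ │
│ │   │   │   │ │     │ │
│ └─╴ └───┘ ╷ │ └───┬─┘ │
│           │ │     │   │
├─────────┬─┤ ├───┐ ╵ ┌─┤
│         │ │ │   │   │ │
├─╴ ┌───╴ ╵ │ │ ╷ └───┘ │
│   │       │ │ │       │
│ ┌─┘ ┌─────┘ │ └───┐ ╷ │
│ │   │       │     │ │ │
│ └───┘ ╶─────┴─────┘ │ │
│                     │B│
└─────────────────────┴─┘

Directions: right, right, down, left, down, left, down, down, down, down, down, down, right, right, right, right, right, up, right, down, down, down, down, left, left, left, down, right, right, right, right, right, right, right, up, up, right, down, down
Counts: {'right': 16, 'down': 15, 'left': 5, 'up': 3}
Most common: right (16 times)

Solution:

┌─────┬───────────┬─────┐
│A → ↓│           │     │
│ ┌─╴ │ ┌─┬───╴ ╷ │ ╷ ╷ │
│ │↓ ↲│ │ │     │ │ │ │ │
├─┘ ┌─┘ │ │ ┌───┤ └─┘ │ │
│↓ ↲│   │ │ │   │     │ │
│ ╷ │ ┌─┘ │ │ ╷ └─┬───┤ │
│↓│ │ │   │ │ │   │   │ │
│ │ │ └─╴ │ ╵ └─┐ │ ┌─┘ │
│↓│ │     │     │ │ │   │
│ ├─┴───┐ ├─┬───┤ │ ╵ ╶─┤
│↓│     │ │ │   │ │     │
│ ╵ ╷ ╶─┤ │ └─┐ │ └─────┤
│↓  │   │ │   │ │       │
│ ┌─┴─┐ ╵ ├─╴ │ │ ╶───┐ │
│↓│   │   │↱ ↓│ │     │ │
│ └─╴ └───┘ ╷ │ └───┬─┘ │
│↳ → → → → ↑│↓│     │   │
├─────────┬─┤ ├───┐ ╵ ┌─┤
│         │ │↓│   │   │ │
├─╴ ┌───╴ ╵ │ │ ╷ └───┘ │
│   │       │↓│ │    ↱ ↓│
│ ┌─┘ ┌─────┘ │ └───┐ ╷ │
│ │   │↓ ← ← ↲│     │↑│↓│
│ └───┘ ╶─────┴─────┘ │ │
│      ↳ → → → → → → ↑│B│
└─────────────────────┴─┘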